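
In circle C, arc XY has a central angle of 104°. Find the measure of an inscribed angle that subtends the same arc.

By the inscribed angle theorem, the inscribed angle is half the central angle.
Inscribed angle = 104° / 2 = 52°

52°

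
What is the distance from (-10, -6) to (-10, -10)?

d = sqrt((-10 - -10)^2 + (-10 - -6)^2)
d = sqrt(0^2 + -4^2)
d = sqrt(0 + 16)
d = sqrt(16) = 4

4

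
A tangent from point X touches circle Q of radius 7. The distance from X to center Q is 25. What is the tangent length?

Let T be the point of tangency. Then QT ⊥ XT (radius ⊥ tangent).
In right triangle QTX: QX² = QT² + XT²
25² = 7² + XT²
XT² = 576, XT = 24

24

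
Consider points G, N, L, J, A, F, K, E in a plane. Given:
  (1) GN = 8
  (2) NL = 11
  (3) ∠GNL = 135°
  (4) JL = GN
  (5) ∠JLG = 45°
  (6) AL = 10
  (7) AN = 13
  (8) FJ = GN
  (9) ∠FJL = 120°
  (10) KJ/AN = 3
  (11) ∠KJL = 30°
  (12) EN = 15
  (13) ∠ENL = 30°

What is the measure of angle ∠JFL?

From the given relations: FJ = GN = 8; JL = GN = 8.
Step 1: By the law of cosines on triangle FJL: FL² = 8² + 8² − 2·8·8·cos(120°) = 192, so FL = 8·√3.
Step 2: By the inverse law of cosines on triangle JFL: cos(∠JFL) = (8² + (8·√3)² − 8²) / (2·8·8·√3) = 192/221.7 = 0.866, so ∠JFL = 30°.

Therefore, the measure of angle ∠JFL = 30°.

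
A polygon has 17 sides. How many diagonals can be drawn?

Each of the 17 vertices connects to 14 non-adjacent vertices via diagonals.
Total connections = 17 × 14 = 238, but each diagonal is counted twice.
Number of diagonals = 238 / 2 = 119.

119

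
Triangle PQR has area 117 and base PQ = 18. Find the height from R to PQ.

Area = (1/2) * base * height
height = 2 * Area / base
height = 2 * 117 / 18
height = 234 / 18
height = 13

13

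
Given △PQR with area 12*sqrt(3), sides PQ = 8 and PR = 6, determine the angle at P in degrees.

sin(C) = 2 * 12*sqrt(3) / (8 * 6) = sqrt(3)/2, so C = arcsin(sqrt(3)/2) = 60°.
Since sin(180° - C) = sin(C), the obtuse angle 120° gives the same area, so C = 60° or C = 120°.

60° or 120°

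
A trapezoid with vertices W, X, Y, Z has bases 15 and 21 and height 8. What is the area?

Area = (15 + 21) * 8 / 2 = 288 / 2 = 144

144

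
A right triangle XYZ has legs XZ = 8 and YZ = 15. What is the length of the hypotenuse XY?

In a right triangle, the square of the hypotenuse equals the sum of the squares of the two legs.
The legs are 8 and 15, so the hypotenuse = sqrt(64 + 225) = sqrt(289) = 17.

17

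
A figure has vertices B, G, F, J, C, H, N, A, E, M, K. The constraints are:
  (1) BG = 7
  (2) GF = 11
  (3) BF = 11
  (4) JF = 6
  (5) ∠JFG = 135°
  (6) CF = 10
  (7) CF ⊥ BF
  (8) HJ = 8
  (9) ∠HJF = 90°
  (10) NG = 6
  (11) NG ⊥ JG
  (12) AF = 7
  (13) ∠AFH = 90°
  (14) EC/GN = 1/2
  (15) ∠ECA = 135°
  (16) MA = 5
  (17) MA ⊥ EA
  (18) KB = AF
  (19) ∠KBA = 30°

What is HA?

Step 1: By the law of cosines on triangle FJH: FH² = 6² + 8² − 2·6·8·cos(90°) = 100, so FH = 10.
Step 2: By the law of cosines on triangle HFA: HA² = 10² + 7² − 2·10·7·cos(90°) = 149, so HA = √149.

Therefore, the length of HA = √149.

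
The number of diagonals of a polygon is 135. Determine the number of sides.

Using d = n(n - 3)/2, we solve 135 = n(n - 3)/2.
So n(n - 3) = 270.
Testing n = 18: 18 * 15 = 270 = 270. Correct.
The polygon has 18 sides.

18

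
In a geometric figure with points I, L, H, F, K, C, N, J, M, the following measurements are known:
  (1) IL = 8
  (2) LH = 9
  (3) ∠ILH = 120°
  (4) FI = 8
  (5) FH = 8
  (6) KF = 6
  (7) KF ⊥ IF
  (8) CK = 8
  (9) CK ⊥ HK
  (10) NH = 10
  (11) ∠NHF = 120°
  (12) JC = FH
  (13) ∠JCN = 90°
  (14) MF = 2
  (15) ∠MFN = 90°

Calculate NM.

Step 1: By the law of cosines on triangle FHN: FN² = 8² + 10² − 2·8·10·cos(120°) = 244, so FN = 2·√61.
Step 2: By the law of cosines on triangle NFM: NM² = (2·√61)² + 2² − 2·2·√61·2·cos(90°) = 248, so NM = 2·√62.

Therefore, the length of NM = 2·√62.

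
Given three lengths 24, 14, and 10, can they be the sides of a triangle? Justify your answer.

Check the triangle inequality: 14 + 10 = 24 ≤ 24.
Since the sum of two sides does not exceed the third, no triangle can be formed.

No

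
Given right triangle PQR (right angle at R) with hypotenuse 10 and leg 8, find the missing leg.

By the Pythagorean theorem: QR^2 = PQ^2 - PR^2
QR^2 = 10^2 - 8^2 = 100 - 64 = 36
QR = sqrt(36) = 6

6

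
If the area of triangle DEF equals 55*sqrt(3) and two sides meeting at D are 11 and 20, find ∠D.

sin(C) = 2 * 55*sqrt(3) / (11 * 20) = sqrt(3)/2, so C = arcsin(sqrt(3)/2) = 60°.
Since sin(180° - C) = sin(C), the obtuse angle 120° gives the same area, so C = 60° or C = 120°.

60° or 120°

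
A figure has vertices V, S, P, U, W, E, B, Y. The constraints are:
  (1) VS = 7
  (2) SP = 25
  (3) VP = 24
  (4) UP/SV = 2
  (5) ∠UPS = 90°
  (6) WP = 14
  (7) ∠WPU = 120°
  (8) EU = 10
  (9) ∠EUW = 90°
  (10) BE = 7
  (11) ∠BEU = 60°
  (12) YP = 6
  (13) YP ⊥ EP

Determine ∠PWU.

From the given relations: UP = 2·SV = 2·7 = 14.
Step 1: By the law of cosines on triangle WPU: WU² = 14² + 14² − 2·14·14·cos(120°) = 588, so WU = 14·√3.
Step 2: By the inverse law of cosines on triangle PWU: cos(∠PWU) = (14² + (14·√3)² − 14²) / (2·14·14·√3) = 588/678.96 = 0.866, so ∠PWU = 30°.

Therefore, the measure of angle ∠PWU = 30°.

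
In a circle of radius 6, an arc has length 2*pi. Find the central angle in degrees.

θ = 360 × 2*pi / (2π × 6) = 60° (rearranging arc length formula).

60°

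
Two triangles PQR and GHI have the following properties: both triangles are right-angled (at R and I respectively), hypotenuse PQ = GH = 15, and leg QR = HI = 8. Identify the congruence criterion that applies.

The given information matches HL: The hypotenuse and one leg of two right triangles are equal (Hypotenuse-Leg).

HL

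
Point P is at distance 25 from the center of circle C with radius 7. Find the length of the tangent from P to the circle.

The tangent, radius, and line from the external point to the center form a right triangle.
The right angle is where the tangent meets the radius.
By the Pythagorean theorem: tangent² + 7² = 25²
tangent² = 625 - 49 = 576
tangent = 24

24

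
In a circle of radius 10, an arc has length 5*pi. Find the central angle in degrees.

The full circumference is 2πr = 20*pi.
The arc is 5*pi / 20*pi = 1/4 of the full circle.
So the central angle = 1/4 × 360° = 90°.

90°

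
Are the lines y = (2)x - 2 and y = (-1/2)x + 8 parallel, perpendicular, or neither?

Slope of line 1: m1 = 2
Slope of line 2: m2 = -1/2
m1 * m2 = (2) * (-1/2) = -1 = -1, so the lines are perpendicular.

Perpendicular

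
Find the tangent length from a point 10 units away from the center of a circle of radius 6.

The tangent, radius, and line from the external point to the center form a right triangle.
The right angle is where the tangent meets the radius.
By the Pythagorean theorem: tangent² + 6² = 10²
tangent² = 100 - 36 = 64
tangent = 8

8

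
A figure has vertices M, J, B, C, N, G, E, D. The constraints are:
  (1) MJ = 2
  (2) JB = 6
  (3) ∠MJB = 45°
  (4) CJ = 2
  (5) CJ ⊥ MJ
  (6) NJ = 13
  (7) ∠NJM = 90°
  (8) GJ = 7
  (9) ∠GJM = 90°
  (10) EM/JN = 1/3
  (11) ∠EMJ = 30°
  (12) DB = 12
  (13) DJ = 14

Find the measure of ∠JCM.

Step 1: By the law of cosines on triangle CJM: CM² = 2² + 2² − 2·2·2·cos(90°) = 8, so CM = 2·√2.
Step 2: By the inverse law of cosines on triangle JCM: cos(∠JCM) = (2² + (2·√2)² − 2²) / (2·2·2·√2) = 8/11.31 = 0.7071, so ∠JCM = 45°.

Therefore, the measure of angle ∠JCM = 45°.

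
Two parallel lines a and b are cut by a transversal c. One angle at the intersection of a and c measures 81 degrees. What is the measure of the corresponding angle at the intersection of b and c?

Corresponding angles are equal: 81 degrees.

81 degrees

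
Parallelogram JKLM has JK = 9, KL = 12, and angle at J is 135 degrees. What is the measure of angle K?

Consecutive angles are supplementary: angle K = 180 - 135 = 45 degrees.

45 degrees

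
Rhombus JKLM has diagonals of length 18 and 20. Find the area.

Area of a rhombus = (d1 * d2) / 2
Area = (18 * 20) / 2
Area = 360 / 2
Area = 180

180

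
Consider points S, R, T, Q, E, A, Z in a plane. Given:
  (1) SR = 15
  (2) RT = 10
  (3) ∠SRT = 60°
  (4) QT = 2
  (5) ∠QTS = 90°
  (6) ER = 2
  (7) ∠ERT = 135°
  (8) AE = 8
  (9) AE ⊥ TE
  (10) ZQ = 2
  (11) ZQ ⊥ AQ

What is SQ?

Step 1: By the law of cosines on triangle SRT: ST² = 15² + 10² − 2·15·10·cos(60°) = 175, so ST = 5·√7.
Step 2: By the law of cosines on triangle STQ: SQ² = (5·√7)² + 2² − 2·5·√7·2·cos(90°) = 179, so SQ = √179.

Therefore, the length of SQ = √179.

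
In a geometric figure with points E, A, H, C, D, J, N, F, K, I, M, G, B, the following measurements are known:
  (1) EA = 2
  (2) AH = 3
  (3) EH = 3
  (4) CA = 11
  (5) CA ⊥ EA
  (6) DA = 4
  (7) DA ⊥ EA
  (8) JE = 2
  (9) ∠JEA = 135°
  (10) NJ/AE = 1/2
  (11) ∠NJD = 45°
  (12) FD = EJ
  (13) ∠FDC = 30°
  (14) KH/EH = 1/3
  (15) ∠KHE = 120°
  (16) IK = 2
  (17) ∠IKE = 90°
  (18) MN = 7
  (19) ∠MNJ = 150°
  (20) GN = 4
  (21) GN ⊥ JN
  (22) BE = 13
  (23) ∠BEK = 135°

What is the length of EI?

From the given relations: KH = 1/3·EH = 1/3·3 = 1.
Step 1: By the law of cosines on triangle EHK: EK² = 3² + 1² − 2·3·1·cos(120°) = 13, so EK = √13.
Step 2: By the law of cosines on triangle EKI: EI² = √13² + 2² − 2·√13·2·cos(90°) = 17, so EI = √17.

Therefore, the length of EI = √17.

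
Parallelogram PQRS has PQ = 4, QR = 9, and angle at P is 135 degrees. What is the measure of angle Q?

In a parallelogram, consecutive angles are supplementary (sum to 180°).
angle Q = 180 - angle P
angle Q = 180 - 135
angle Q = 45 degrees

45 degrees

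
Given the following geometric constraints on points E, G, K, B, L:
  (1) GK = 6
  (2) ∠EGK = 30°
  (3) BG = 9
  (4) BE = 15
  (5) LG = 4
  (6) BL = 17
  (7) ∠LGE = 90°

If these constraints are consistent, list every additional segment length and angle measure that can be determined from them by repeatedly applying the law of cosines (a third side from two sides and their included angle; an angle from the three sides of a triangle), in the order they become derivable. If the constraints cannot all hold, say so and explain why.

These constraints are not satisfiable: by the triangle inequality in triangle GBL, (3) BG = 9 and (5) LG = 4 force BL ≤ 9 + 4 = 13, but (6) says BL = 17. No planar figure meets all of them, so nothing further can be derived.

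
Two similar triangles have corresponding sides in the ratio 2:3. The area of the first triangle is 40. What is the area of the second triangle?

Area ratio = (2/3)^2 = 4/9. Area of the second triangle = 40 * 9/4 = 90.

90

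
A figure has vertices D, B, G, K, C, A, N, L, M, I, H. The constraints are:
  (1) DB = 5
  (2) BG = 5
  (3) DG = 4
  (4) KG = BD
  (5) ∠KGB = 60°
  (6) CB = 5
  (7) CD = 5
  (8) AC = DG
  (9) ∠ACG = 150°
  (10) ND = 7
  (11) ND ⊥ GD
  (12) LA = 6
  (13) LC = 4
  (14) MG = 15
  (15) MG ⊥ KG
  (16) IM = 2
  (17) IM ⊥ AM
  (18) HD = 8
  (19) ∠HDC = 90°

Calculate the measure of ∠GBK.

From the given relations: KG = BD = 5.
Step 1: By the law of cosines on triangle BGK: BK² = 5² + 5² − 2·5·5·cos(60°) = 25, so BK = 5.
Step 2: By the inverse law of cosines on triangle GBK: cos(∠GBK) = (5² + 5² − 5²) / (2·5·5) = 25/50 = 0.5, so ∠GBK = 60°.

Therefore, the measure of angle ∠GBK = 60°.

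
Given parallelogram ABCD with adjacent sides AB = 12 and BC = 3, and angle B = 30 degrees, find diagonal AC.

Using the law of cosines:
d^2 = 12^2 + 3^2 - 2(12)(3)cos(30 degrees)
d^2 = 144 + 9 - 72*sqrt(3)/2
d^2 = 153 - 36*sqrt(3)
d = 3*sqrt(17 - 4*sqrt(3))

3*sqrt(17 - 4*sqrt(3))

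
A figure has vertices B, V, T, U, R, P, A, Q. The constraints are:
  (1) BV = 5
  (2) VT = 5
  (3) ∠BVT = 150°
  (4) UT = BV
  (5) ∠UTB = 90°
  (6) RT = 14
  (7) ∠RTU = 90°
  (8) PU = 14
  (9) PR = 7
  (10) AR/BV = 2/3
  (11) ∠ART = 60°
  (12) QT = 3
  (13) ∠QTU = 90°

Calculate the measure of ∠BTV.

Step 1: By the law of cosines on triangle TVB: TB² = 5² + 5² − 2·5·5·cos(150°) = 93.3, so TB ≈ 9.66.
Step 2: By the inverse law of cosines on triangle BTV: cos(∠BTV) = (9.66² + 5² − 5²) / (2·9.66·5) = 93.3/96.59 = 0.9659, so ∠BTV = 15°.

Therefore, the measure of angle ∠BTV = 15°.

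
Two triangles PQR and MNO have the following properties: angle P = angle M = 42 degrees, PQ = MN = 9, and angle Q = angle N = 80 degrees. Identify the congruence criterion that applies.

The given information matches ASA: Two pairs of corresponding angles and the included side are equal (Angle-Side-Angle).

ASA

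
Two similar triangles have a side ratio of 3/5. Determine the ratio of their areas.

The ratio of areas of similar triangles equals the square of the side ratio.
Side ratio = 3:5
Area ratio = (3/5)^2 = 9/25 = 9:25

9:25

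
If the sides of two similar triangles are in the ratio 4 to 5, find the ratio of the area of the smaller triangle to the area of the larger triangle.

Area ratio = (side ratio)^2 = (4/5)^2 = 16:25.

16:25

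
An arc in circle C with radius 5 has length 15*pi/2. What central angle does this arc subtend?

θ = 360 × 15*pi/2 / (2π × 5) = 270° (rearranging arc length formula).

270°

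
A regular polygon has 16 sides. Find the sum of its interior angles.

The sum of interior angles of an n-sided polygon is (n - 2) * 180.
For n = 16: (16 - 2) * 180 = 14 * 180 = 2520 degrees.

2520 degrees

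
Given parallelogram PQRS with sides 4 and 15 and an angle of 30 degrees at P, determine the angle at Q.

Consecutive angles are supplementary: angle Q = 180 - 30 = 150 degrees.

150 degrees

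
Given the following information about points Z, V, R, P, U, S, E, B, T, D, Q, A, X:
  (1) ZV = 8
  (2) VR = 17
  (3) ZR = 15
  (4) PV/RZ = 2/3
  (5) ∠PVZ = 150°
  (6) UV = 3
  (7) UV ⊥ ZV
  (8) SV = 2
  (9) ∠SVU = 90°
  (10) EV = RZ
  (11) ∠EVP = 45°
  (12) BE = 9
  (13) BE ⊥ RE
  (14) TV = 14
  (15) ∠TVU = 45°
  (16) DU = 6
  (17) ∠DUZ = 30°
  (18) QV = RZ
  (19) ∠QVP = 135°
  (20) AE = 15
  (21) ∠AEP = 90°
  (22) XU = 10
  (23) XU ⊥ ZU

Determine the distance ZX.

Step 1: By the law of cosines on triangle UVZ: UZ² = 3² + 8² − 2·3·8·cos(90°) = 73, so UZ = √73.
Step 2: By the law of cosines on triangle ZUX: ZX² = √73² + 10² − 2·√73·10·cos(90°) = 173, so ZX = √173.

Therefore, the length of ZX = √173.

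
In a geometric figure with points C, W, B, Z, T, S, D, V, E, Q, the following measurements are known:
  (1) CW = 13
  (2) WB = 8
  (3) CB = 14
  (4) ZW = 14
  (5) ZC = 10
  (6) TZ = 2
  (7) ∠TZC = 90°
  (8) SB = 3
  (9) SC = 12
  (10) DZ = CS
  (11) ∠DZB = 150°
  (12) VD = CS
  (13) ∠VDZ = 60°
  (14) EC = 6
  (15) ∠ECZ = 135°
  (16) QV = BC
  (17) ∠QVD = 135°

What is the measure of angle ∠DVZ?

From the given relations: VD = CS = 12; DZ = CS = 12.
Step 1: By the law of cosines on triangle VDZ: VZ² = 12² + 12² − 2·12·12·cos(60°) = 144, so VZ = 12.
Step 2: By the inverse law of cosines on triangle DVZ: cos(∠DVZ) = (12² + 12² − 12²) / (2·12·12) = 144/288 = 0.5, so ∠DVZ = 60°.

Therefore, the measure of angle ∠DVZ = 60°.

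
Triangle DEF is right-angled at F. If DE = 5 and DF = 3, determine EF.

Rearranging the Pythagorean theorem to solve for the unknown leg:
leg^2 = hypotenuse^2 - known_leg^2 = 25 - 9 = 16
leg = sqrt(16) = 4.

4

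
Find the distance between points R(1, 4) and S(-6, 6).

d = sqrt((-6 - 1)^2 + (6 - 4)^2)
d = sqrt(-7^2 + 2^2)
d = sqrt(49 + 4)
d = sqrt(53)

sqrt(53)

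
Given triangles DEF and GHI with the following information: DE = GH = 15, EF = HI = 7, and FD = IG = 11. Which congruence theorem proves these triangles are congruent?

The given information matches SSS: All three pairs of corresponding sides are equal (Side-Side-Side).

SSS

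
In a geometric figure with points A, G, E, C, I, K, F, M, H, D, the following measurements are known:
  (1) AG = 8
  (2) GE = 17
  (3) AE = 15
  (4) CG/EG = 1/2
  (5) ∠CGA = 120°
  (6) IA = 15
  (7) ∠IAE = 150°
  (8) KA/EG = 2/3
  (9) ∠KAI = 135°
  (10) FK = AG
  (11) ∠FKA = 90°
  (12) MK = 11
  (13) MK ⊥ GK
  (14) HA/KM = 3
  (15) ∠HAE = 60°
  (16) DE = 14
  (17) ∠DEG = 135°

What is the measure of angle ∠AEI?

Step 1: By the law of cosines on triangle EAI: EI² = 15² + 15² − 2·15·15·cos(150°) = 839.71, so EI ≈ 28.98.
Step 2: By the inverse law of cosines on triangle AEI: cos(∠AEI) = (15² + 28.98² − 15²) / (2·15·28.98) = 839.71/869.33 = 0.9659, so ∠AEI = 15°.

Therefore, the measure of angle ∠AEI = 15°.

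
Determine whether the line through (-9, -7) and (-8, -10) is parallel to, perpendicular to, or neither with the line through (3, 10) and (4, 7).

Slope of line 1: m1 = (-10 - -7)/(-8 - -9) = -3/1 = -3
Slope of line 2: m2 = (7 - 10)/(4 - 3) = -3/1 = -3
m1 = m2, so the lines are parallel.

Parallel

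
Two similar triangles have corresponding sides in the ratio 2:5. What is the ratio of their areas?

Area ratio = (side ratio)^2 = (2/5)^2 = 4:25.

4:25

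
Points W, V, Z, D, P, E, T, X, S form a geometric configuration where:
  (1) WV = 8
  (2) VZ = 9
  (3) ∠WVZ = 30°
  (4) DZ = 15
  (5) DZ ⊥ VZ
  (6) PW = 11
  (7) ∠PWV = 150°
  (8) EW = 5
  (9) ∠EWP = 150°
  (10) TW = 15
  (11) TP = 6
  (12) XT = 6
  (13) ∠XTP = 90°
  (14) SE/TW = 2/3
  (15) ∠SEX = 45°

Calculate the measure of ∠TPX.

Step 1: By the law of cosines on triangle PTX: PX² = 6² + 6² − 2·6·6·cos(90°) = 72, so PX = 6·√2.
Step 2: By the inverse law of cosines on triangle TPX: cos(∠TPX) = (6² + (6·√2)² − 6²) / (2·6·6·√2) = 72/101.82 = 0.7071, so ∠TPX = 45°.

Therefore, the measure of angle ∠TPX = 45°.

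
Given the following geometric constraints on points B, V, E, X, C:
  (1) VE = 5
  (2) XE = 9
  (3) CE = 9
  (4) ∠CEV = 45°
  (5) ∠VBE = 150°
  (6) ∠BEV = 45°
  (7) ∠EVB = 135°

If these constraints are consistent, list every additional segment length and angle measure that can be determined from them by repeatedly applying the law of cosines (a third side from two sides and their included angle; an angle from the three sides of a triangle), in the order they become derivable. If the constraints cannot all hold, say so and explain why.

These constraints are not satisfiable: (5), (6) and (7) are the three interior angles of triangle VBE, which must sum to 180°, but 150° + 45° + 135° = 330°. No planar figure meets all of them, so nothing further can be derived.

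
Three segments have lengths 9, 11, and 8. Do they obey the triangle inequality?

For three segments to close into a triangle, no single side can be as long as the other two combined.
The longest side is 11, and 8 + 9 = 17 > 11.
A triangle can be formed.

Yes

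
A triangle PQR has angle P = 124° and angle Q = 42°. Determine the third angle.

Let angle R = x. Then 124 + 42 + x = 180.
x = 180 - 166 = 14 degrees.

14 degrees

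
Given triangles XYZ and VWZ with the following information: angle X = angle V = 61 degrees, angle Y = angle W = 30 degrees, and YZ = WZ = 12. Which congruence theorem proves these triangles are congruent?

The given information provides:
angle X = angle V = 61 degrees, angle Y = angle W = 30 degrees, and YZ = WZ = 12
This matches the AAS congruence theorem.
Two pairs of corresponding angles and a non-included side are equal (Angle-Angle-Side).

AAS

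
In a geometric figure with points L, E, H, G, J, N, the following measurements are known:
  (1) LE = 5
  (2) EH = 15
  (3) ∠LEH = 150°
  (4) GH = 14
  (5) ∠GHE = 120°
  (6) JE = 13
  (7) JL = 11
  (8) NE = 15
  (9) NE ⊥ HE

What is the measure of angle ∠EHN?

Step 1: By the law of cosines on triangle HEN: HN² = 15² + 15² − 2·15·15·cos(90°) = 450, so HN = 15·√2.
Step 2: By the inverse law of cosines on triangle EHN: cos(∠EHN) = (15² + (15·√2)² − 15²) / (2·15·15·√2) = 450/636.4 = 0.7071, so ∠EHN = 45°.

Therefore, the measure of angle ∠EHN = 45°.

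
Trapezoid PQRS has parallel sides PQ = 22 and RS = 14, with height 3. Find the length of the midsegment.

midsegment = (22 + 14) / 2 = 36 / 2 = 18

18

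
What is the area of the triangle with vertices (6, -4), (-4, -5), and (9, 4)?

The Shoelace formula computes the area from vertex coordinates by summing cross products.
For vertices (6,-4), (-4,-5), (9,4):
Signed sum = 6*-5 - -4*-4 + -4*4 - 9*-5 + 9*-4 - 6*4
= -46 + 29 + -60 = -77
Area = (1/2)|-77| = 77/2.

77/2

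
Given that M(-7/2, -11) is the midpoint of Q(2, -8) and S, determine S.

Using the midpoint formula: M = ((x1 + x2)/2, (y1 + y2)/2)
We know M = (-7/2, -11) and Q = (2, -8)
For x: -7/2 = (2 + x2)/2, so x2 = 2*-7/2 - 2 = -9
For y: -11 = (-8 + y2)/2, so y2 = 2*-11 - -8 = -14
S = (-9, -14)

(-9, -14)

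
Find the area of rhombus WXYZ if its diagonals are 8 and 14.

Area = (8 * 14) / 2 = 112 / 2 = 56

56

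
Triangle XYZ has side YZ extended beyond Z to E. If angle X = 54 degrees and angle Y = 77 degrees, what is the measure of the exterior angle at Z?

Exterior angle = 54 + 77 = 131 degrees (exterior angle theorem).

131 degrees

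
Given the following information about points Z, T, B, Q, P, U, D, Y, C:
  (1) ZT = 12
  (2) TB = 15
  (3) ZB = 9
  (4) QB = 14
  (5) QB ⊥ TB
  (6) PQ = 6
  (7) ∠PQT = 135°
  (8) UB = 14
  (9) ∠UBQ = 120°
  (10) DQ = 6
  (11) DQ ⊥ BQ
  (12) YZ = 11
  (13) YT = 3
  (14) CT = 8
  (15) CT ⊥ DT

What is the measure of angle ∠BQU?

Step 1: By the law of cosines on triangle QBU: QU² = 14² + 14² − 2·14·14·cos(120°) = 588, so QU = 14·√3.
Step 2: By the inverse law of cosines on triangle BQU: cos(∠BQU) = (14² + (14·√3)² − 14²) / (2·14·14·√3) = 588/678.96 = 0.866, so ∠BQU = 30°.

Therefore, the measure of angle ∠BQU = 30°.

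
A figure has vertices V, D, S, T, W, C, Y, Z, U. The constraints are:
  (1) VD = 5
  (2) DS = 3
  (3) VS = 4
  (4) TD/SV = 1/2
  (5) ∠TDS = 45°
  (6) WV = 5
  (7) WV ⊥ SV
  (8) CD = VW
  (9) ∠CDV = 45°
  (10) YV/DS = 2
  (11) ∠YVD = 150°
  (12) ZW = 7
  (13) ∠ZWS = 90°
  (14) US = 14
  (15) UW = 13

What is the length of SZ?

Step 1: By the law of cosines on triangle SVW: SW² = 4² + 5² − 2·4·5·cos(90°) = 41, so SW = √41.
Step 2: By the law of cosines on triangle SWZ: SZ² = √41² + 7² − 2·√41·7·cos(90°) = 90, so SZ = 3·√10.

Therefore, the length of SZ = 3·√10.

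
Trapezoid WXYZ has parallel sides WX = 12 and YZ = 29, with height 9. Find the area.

Area = (12 + 29) * 9 / 2 = 369 / 2 = 369/2

369/2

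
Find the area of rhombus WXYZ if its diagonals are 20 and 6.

Area of a rhombus = (d1 * d2) / 2
Area = (20 * 6) / 2
Area = 120 / 2
Area = 60

60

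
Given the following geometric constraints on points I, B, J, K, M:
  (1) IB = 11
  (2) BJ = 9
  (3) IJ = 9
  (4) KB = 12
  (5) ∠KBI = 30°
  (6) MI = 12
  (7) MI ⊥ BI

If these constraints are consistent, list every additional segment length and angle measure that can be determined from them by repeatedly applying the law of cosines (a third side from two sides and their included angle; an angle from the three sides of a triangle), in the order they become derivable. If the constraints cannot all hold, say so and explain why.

The constraints are consistent. Derivable facts, in order:
After 1 step:
- BM ≈ 16.28
- IK ≈ 6.03
- ∠BIJ = 52.33°
- ∠BJI = 75.34°
- ∠IBJ = 52.33°
After 2 steps:
- ∠BIK = 84.22°
- ∠BKI = 65.78°
- ∠BMI = 42.51°
- ∠IBM = 47.49°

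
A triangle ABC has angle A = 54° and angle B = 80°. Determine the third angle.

By the triangle angle sum property, the three interior angles of any triangle add up to 180°.
We know angle A = 54° and angle B = 80°, so their sum is 134°.
Therefore angle C = 180° - 134° = 46°.

46 degrees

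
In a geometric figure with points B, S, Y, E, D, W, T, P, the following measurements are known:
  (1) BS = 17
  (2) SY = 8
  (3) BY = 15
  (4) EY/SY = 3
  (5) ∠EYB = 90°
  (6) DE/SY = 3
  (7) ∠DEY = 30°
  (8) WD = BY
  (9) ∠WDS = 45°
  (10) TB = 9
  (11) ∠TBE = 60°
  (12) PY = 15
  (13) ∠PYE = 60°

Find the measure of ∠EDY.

From the given relations: DE = 3·SY = 3·8 = 24; EY = 3·SY = 3·8 = 24.
Step 1: By the law of cosines on triangle DEY: DY² = 24² + 24² − 2·24·24·cos(30°) = 154.34, so DY ≈ 12.42.
Step 2: By the inverse law of cosines on triangle EDY: cos(∠EDY) = (24² + 12.42² − 24²) / (2·24·12.42) = 154.34/596.32 = 0.2588, so ∠EDY = 75°.

Therefore, the measure of angle ∠EDY = 75°.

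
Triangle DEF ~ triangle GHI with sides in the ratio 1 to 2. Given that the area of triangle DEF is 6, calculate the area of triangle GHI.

Area ratio = (1/2)^2 = 1/4. Area of GHI = 6 * 4/1 = 24.

24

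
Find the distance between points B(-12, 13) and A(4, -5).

The horizontal distance is |4 - -12| = 16 and the vertical distance is |-5 - 13| = 18.
By the Pythagorean theorem, d = sqrt(16^2 + 18^2) = sqrt(580) = 2*sqrt(145).

2*sqrt(145)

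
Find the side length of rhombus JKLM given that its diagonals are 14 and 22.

Half-diagonals are 7 and 11. side = sqrt(7^2 + 11^2) = sqrt(170)

sqrt(170)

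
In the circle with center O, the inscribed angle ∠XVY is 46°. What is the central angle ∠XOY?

By the inscribed angle theorem, the central angle is twice the inscribed angle.
Central angle = 2 × 46° = 92°

92°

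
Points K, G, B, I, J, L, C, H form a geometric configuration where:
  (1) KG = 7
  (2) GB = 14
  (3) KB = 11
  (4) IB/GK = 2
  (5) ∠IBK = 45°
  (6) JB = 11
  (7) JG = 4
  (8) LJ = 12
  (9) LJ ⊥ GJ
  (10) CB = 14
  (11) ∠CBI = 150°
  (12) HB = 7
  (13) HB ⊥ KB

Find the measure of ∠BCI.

From the given relations: IB = 2·GK = 2·7 = 14.
Step 1: By the law of cosines on triangle CBI: CI² = 14² + 14² − 2·14·14·cos(150°) = 731.48, so CI ≈ 27.05.
Step 2: By the inverse law of cosines on triangle BCI: cos(∠BCI) = (14² + 27.05² − 14²) / (2·14·27.05) = 731.48/757.29 = 0.9659, so ∠BCI = 15°.

Therefore, the measure of angle ∠BCI = 15°.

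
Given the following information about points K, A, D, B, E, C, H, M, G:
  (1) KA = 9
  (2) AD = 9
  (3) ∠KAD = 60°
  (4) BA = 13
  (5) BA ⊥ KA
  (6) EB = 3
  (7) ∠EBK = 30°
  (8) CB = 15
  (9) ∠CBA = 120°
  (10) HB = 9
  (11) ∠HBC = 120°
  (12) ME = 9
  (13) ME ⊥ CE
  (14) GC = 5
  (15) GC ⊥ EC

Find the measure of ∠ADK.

Step 1: By the law of cosines on triangle DAK: DK² = 9² + 9² − 2·9·9·cos(60°) = 81, so DK = 9.
Step 2: By the inverse law of cosines on triangle ADK: cos(∠ADK) = (9² + 9² − 9²) / (2·9·9) = 81/162 = 0.5, so ∠ADK = 60°.

Therefore, the measure of angle ∠ADK = 60°.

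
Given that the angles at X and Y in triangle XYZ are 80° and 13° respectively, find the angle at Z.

By the triangle angle sum property, the three interior angles of any triangle add up to 180°.
We know angle X = 80° and angle Y = 13°, so their sum is 93°.
Therefore angle Z = 180° - 93° = 87°.

87 degrees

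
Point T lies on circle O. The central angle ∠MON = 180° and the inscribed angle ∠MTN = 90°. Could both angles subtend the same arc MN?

By the inscribed angle theorem, if both angles subtend the same arc, the inscribed angle must be half the central angle.
Half of 180° = 90°, which equals the given inscribed angle of 90°.
Therefore, yes, they correspond to the same arc.

Yes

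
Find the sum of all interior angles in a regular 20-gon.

The sum of interior angles of an n-sided polygon is (n - 2) * 180.
For n = 20: (20 - 2) * 180 = 18 * 180 = 3240 degrees.

3240 degrees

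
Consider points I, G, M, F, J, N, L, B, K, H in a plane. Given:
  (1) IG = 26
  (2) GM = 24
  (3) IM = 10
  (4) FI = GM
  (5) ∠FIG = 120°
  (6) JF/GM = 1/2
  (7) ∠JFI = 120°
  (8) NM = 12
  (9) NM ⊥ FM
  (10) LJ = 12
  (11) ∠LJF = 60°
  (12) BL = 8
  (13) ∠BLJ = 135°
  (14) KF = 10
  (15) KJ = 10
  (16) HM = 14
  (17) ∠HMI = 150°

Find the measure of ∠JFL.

From the given relations: JF = 1/2·GM = 1/2·24 = 12.
Step 1: By the law of cosines on triangle FJL: FL² = 12² + 12² − 2·12·12·cos(60°) = 144, so FL = 12.
Step 2: By the inverse law of cosines on triangle JFL: cos(∠JFL) = (12² + 12² − 12²) / (2·12·12) = 144/288 = 0.5, so ∠JFL = 60°.

Therefore, the measure of angle ∠JFL = 60°.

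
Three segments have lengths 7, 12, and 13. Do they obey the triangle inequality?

For three segments to close into a triangle, no single side can be as long as the other two combined.
The longest side is 13, and 7 + 12 = 19 > 13.
A triangle can be formed.

Yes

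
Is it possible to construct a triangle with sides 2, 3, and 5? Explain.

No.
The triangle inequality is violated: 2 + 3 = 5 ≤ 5.
These lengths cannot form a triangle.

No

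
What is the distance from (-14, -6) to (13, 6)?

The horizontal distance is |13 - -14| = 27 and the vertical distance is |6 - -6| = 12.
By the Pythagorean theorem, d = sqrt(27^2 + 12^2) = sqrt(873) = 3*sqrt(97).

3*sqrt(97)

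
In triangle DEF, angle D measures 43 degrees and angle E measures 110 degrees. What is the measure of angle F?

The interior angles sum to 180°: angle F = 180 - 43 - 110 = 27°.
The triangle is obtuse (angles 43°, 110°, 27°).

27 degrees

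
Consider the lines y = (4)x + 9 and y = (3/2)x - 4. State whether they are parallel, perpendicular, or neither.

Slope of line 1: m1 = 4
Slope of line 2: m2 = 3/2
m1 != m2 (4 != 3/2), so not parallel.
m1 * m2 = (4) * (3/2) = 6 != -1, so not perpendicular.
The lines are neither parallel nor perpendicular.

Neither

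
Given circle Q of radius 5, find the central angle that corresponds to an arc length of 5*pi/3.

θ = 360 × 5*pi/3 / (2π × 5) = 60° (rearranging arc length formula).

60°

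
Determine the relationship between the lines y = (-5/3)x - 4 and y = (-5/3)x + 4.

Slope of line 1: m1 = -5/3
Slope of line 2: m2 = -5/3
Since m1 = m2 = -5/3, the lines are parallel.

Parallel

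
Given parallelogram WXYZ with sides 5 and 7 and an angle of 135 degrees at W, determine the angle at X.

Consecutive angles are supplementary: angle X = 180 - 135 = 45 degrees.

45 degrees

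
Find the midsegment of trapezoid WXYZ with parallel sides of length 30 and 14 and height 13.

midsegment = (30 + 14) / 2 = 44 / 2 = 22

22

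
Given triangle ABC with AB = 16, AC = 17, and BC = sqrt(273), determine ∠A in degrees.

By the inverse law of cosines: cos(A) = (AB² + AC² - BC²) / (2 × AB × AC)
cos(A) = (16² + 17² - (sqrt(273))²) / (2 × 16 × 17)
cos(A) = (256 + 289 - (273)) / 544
cos(A) = 1/2
A = arccos(1/2) = 60°

60°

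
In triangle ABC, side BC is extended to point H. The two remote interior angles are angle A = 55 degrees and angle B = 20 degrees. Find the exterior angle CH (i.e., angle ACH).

The interior angle at C is 180 - 55 - 20 = 105 degrees.
The exterior angle and interior angle at C are supplementary:
Exterior angle = 180 - 105 = 75 degrees.

75 degrees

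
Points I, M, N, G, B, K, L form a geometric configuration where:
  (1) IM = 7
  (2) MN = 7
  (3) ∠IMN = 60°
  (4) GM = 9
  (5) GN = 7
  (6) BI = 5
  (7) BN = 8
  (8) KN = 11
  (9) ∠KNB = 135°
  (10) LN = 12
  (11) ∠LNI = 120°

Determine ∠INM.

Step 1: By the law of cosines on triangle NMI: NI² = 7² + 7² − 2·7·7·cos(60°) = 49, so NI = 7.
Step 2: By the inverse law of cosines on triangle INM: cos(∠INM) = (7² + 7² − 7²) / (2·7·7) = 49/98 = 0.5, so ∠INM = 60°.

Therefore, the measure of angle ∠INM = 60°.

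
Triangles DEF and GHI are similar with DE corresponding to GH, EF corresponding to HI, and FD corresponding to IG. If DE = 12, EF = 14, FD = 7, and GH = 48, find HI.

k = 48/12 = 4. HI = 4 * 14 = 56.

56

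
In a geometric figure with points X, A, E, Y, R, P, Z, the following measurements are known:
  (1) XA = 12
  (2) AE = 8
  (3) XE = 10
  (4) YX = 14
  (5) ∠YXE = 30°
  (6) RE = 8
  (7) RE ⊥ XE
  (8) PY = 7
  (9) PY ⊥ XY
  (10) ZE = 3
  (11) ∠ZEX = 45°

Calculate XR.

Step 1: By the law of cosines on triangle XER: XR² = 10² + 8² − 2·10·8·cos(90°) = 164, so XR = 2·√41.

Therefore, the length of XR = 2·√41.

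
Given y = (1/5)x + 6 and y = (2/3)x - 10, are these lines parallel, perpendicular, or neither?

Slope of line 1: m1 = 1/5
Slope of line 2: m2 = 2/3
m1 != m2 and m1*m2 = 2/15 != -1. Neither.

Neither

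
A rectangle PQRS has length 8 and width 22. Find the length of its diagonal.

A rectangle's diagonal splits it into two right triangles, with the diagonal as the hypotenuse.
By the Pythagorean theorem, d^2 = 8^2 + 22^2 = 548.
Therefore d = sqrt(548) = 2*sqrt(137).

2*sqrt(137)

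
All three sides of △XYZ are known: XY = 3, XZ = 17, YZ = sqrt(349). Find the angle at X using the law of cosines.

When all three sides of a triangle are known, the law of cosines can be rearranged to find any angle.
cos(C) = (a² + b² - c²) / (2ab) gives cos(X) = -1/2.
Taking the inverse cosine: X = 120°.

120°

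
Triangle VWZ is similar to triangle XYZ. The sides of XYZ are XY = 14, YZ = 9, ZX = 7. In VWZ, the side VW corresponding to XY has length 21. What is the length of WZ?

Since the triangles are similar, the ratio of corresponding sides is constant.
Scale factor k = VW / XY = 21 / 14 = 3/2
WZ = k * YZ = 3/2 * 9 = 27/2

27/2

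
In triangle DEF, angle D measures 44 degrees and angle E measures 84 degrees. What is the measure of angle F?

Let angle F = x. Then 44 + 84 + x = 180.
x = 180 - 128 = 52 degrees.

52 degrees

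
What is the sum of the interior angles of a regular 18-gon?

The sum of interior angles of an n-sided polygon is (n - 2) * 180.
For n = 18: (18 - 2) * 180 = 16 * 180 = 2880 degrees.

2880 degrees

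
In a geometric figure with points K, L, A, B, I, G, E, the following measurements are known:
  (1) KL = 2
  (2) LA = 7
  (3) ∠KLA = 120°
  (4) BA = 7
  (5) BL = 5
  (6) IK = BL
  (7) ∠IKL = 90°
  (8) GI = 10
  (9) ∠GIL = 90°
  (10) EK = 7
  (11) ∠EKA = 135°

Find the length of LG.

From the given relations: IK = BL = 5.
Step 1: By the law of cosines on triangle LKI: LI² = 2² + 5² − 2·2·5·cos(90°) = 29, so LI = √29.
Step 2: By the law of cosines on triangle LIG: LG² = √29² + 10² − 2·√29·10·cos(90°) = 129, so LG = √129.

Therefore, the length of LG = √129.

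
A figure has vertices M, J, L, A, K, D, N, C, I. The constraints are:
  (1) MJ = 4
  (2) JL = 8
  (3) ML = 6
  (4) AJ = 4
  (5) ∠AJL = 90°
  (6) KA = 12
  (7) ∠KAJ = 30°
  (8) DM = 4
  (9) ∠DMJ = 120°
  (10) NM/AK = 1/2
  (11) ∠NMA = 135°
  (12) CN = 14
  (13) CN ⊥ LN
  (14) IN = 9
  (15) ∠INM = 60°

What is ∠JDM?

Step 1: By the law of cosines on triangle DMJ: DJ² = 4² + 4² − 2·4·4·cos(120°) = 48, so DJ = 4·√3.
Step 2: By the inverse law of cosines on triangle JDM: cos(∠JDM) = ((4·√3)² + 4² − 4²) / (2·4·√3·4) = 48/55.43 = 0.866, so ∠JDM = 30°.

Therefore, the measure of angle ∠JDM = 30°.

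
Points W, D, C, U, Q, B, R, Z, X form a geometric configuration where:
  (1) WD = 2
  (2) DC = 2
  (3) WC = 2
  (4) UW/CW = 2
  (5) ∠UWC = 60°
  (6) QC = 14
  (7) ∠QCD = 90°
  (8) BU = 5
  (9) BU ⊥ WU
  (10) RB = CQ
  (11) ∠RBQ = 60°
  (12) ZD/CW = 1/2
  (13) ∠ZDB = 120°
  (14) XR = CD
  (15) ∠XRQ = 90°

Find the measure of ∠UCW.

From the given relations: UW = 2·CW = 2·2 = 4.
Step 1: By the law of cosines on triangle CWU: CU² = 2² + 4² − 2·2·4·cos(60°) = 12, so CU = 2·√3.
Step 2: By the inverse law of cosines on triangle UCW: cos(∠UCW) = ((2·√3)² + 2² − 4²) / (2·2·√3·2) = 0/13.86 = 0, so ∠UCW = 90°.

Therefore, the measure of angle ∠UCW = 90°.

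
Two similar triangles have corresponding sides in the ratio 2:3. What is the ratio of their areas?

Area scales with the square of linear dimensions. If every length is multiplied by 2/3, then the area is multiplied by (2/3)^2 = 4/9.
The area ratio is 4:9.

4:9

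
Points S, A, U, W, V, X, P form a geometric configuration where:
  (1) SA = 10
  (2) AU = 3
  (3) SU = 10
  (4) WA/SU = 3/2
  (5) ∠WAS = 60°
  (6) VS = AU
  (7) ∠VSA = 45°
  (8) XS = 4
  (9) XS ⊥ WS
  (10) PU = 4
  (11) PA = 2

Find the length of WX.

From the given relations: WA = 3/2·SU = 3/2·10 = 15.
Step 1: By the law of cosines on triangle SAW: SW² = 10² + 15² − 2·10·15·cos(60°) = 175, so SW = 5·√7.
Step 2: By the law of cosines on triangle WSX: WX² = (5·√7)² + 4² − 2·5·√7·4·cos(90°) = 191, so WX = √191.

Therefore, the length of WX = √191.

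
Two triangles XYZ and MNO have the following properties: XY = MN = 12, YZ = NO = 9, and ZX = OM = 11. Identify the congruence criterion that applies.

The given information matches SSS: All three pairs of corresponding sides are equal (Side-Side-Side).

SSS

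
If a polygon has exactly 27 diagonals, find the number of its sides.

Using d = n(n - 3)/2, we solve 27 = n(n - 3)/2.
So n(n - 3) = 54.
Testing n = 9: 9 * 6 = 54 = 54. Correct.
The polygon has 9 sides.

9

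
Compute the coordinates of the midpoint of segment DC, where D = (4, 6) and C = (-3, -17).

M = ((x₁ + x₂)/2, (y₁ + y₂)/2)
= ((4 + -3)/2, (6 + -17)/2)
= (1/2, -11/2) = (1/2, -11/2)

(1/2, -11/2)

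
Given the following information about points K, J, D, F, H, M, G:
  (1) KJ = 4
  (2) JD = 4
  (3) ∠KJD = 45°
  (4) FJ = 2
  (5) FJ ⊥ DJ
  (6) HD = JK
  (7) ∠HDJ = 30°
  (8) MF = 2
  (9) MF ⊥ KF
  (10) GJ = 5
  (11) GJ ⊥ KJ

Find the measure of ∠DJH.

From the given relations: HD = JK = 4.
Step 1: By the law of cosines on triangle JDH: JH² = 4² + 4² − 2·4·4·cos(30°) = 4.29, so JH ≈ 2.07.
Step 2: By the inverse law of cosines on triangle DJH: cos(∠DJH) = (4² + 2.07² − 4²) / (2·4·2.07) = 4.29/16.56 = 0.2588, so ∠DJH = 75°.

Therefore, the measure of angle ∠DJH = 75°.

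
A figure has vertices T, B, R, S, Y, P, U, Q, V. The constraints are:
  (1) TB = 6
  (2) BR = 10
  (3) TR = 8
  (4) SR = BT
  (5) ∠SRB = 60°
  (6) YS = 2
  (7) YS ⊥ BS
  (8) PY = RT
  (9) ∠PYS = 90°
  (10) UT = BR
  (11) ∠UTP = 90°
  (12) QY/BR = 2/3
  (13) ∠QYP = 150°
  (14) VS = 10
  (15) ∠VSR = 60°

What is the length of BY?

From the given relations: SR = BT = 6.
Step 1: By the law of cosines on triangle BRS: BS² = 10² + 6² − 2·10·6·cos(60°) = 76, so BS = 2·√19.
Step 2: By the law of cosines on triangle BSY: BY² = (2·√19)² + 2² − 2·2·√19·2·cos(90°) = 80, so BY = 4·√5.

Therefore, the length of BY = 4·√5.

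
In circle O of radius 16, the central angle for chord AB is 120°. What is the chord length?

Chord = 2(16) sin(60°) = 16*sqrt(3)

16*sqrt(3)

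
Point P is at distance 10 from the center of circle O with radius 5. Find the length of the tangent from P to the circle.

Let T be the point of tangency. Then OT ⊥ PT (radius ⊥ tangent).
In right triangle OTP: OP² = OT² + PT²
10² = 5² + PT²
PT² = 75, PT = 5*sqrt(3)

5*sqrt(3)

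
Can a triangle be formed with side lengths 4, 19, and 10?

Check the triangle inequality: 4 + 10 = 14 ≤ 19.
Since the sum of two sides does not exceed the third, no triangle can be formed.

No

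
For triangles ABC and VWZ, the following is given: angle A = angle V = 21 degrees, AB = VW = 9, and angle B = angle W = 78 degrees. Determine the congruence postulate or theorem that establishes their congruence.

Consider the given information: angle A = angle V = 21 degrees, AB = VW = 9, and angle B = angle W = 78 degrees
This is not SAS or AAS: SAS requires two sides and the included angle between them. AAS requires two angles and a non-included side.
The correct criterion is ASA. Two pairs of corresponding angles and the included side are equal (Angle-Side-Angle).

ASA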